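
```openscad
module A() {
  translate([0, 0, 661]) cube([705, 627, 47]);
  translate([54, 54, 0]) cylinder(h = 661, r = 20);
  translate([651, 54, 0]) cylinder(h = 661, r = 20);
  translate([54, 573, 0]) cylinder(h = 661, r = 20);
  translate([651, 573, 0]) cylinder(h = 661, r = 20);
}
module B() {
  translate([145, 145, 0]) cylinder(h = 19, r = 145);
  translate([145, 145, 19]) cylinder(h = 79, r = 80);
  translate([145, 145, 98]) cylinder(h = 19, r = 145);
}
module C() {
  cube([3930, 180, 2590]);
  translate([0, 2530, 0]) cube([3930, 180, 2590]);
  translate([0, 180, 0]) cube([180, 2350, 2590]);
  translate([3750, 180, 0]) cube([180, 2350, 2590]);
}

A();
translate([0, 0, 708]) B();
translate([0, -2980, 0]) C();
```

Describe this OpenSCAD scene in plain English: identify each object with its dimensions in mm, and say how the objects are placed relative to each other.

A is a table: top 705 mm (x) × 627 mm (y), 47 mm thick, upper face at z = 708 mm, on four round legs of 40 mm diameter, each leg's bounding box inset 34 mm from the nearest pair of top edges, running from z = 0 to the bottom of the top.

B is a spool: two coaxial disc flanges of radius 145 mm and thickness 19 mm, joined by a core cylinder of radius 80 mm and height 79 mm. The lower flange rests on z = 0 and the three cylinders share a vertical axis.

C is the wall frame of a small rectangular building: four walls, each 2590 mm tall and 180 mm thick, enclosing a footprint 3930 mm (x) by 2710 mm (y) outside-to-outside, with no floor or roof. The front and back walls (the −y and +y sides) span the full width; the two side walls fit between them.

The spool is on top of the table. The house frame is on the floor beside the table on its −y side.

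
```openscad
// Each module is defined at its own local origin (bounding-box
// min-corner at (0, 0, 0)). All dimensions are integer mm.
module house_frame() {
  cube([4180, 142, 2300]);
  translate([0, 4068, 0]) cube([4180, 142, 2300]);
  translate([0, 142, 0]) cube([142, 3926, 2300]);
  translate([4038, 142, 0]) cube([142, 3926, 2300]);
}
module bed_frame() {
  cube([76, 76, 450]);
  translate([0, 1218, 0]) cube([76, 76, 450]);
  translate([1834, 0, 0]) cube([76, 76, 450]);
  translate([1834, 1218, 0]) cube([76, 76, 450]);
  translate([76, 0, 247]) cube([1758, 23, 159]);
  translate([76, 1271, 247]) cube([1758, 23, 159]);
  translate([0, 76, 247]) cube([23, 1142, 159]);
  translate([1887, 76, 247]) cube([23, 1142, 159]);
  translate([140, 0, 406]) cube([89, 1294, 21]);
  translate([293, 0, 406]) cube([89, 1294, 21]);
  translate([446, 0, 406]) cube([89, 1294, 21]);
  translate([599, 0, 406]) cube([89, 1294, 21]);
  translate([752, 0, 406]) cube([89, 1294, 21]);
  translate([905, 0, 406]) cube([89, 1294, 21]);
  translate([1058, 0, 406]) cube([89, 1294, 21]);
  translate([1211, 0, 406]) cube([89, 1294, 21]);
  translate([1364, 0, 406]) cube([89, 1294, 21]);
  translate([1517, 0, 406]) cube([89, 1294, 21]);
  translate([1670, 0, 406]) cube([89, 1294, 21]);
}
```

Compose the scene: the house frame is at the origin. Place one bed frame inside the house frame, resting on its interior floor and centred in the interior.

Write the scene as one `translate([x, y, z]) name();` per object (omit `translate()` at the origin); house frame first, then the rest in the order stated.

house_frame();
translate([1135, 1458, 0]) bed_frame();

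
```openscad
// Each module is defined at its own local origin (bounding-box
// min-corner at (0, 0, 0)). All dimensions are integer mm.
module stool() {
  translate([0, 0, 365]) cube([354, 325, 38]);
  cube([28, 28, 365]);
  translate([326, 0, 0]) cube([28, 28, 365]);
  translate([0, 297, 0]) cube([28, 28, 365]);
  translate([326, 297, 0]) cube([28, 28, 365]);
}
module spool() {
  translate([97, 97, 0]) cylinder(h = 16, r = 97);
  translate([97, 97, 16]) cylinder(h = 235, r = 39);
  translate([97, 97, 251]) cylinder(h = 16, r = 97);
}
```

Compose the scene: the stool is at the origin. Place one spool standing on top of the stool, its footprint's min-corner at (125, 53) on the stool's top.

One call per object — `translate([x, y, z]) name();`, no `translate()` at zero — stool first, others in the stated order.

stool();
translate([125, 53, 403]) spool();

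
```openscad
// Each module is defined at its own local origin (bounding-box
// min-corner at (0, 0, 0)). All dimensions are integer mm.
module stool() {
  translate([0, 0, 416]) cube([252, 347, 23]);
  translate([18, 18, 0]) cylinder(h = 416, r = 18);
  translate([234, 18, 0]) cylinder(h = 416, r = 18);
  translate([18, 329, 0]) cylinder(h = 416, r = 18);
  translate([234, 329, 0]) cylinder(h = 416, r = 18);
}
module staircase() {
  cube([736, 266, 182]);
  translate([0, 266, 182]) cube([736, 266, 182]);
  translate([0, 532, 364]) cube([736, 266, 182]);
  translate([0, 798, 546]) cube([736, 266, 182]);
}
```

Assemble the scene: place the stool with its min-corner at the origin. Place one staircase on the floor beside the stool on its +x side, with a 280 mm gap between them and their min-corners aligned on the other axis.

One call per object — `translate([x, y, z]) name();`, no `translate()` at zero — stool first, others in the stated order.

stool();
translate([532, 0, 0]) staircase();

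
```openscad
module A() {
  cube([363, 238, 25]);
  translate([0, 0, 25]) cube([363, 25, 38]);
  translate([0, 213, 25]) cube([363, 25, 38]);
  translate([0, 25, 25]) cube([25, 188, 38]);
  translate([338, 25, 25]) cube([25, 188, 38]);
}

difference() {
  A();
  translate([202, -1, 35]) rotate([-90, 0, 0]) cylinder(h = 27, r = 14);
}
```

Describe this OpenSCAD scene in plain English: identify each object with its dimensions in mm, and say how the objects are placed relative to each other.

A is an open-topped rectangular box: outside dimensions 363×238×63 mm, with a uniform wall and base thickness of 25 mm. The base is a full 363×238 slab on the floor; four walls sit on top of the base. The front and back walls (the −y and +y sides) span the full width; the two side walls fit between them.

The open box has a circular hole of radius 14 mm through its front wall, centred at (x = 202, z = 35).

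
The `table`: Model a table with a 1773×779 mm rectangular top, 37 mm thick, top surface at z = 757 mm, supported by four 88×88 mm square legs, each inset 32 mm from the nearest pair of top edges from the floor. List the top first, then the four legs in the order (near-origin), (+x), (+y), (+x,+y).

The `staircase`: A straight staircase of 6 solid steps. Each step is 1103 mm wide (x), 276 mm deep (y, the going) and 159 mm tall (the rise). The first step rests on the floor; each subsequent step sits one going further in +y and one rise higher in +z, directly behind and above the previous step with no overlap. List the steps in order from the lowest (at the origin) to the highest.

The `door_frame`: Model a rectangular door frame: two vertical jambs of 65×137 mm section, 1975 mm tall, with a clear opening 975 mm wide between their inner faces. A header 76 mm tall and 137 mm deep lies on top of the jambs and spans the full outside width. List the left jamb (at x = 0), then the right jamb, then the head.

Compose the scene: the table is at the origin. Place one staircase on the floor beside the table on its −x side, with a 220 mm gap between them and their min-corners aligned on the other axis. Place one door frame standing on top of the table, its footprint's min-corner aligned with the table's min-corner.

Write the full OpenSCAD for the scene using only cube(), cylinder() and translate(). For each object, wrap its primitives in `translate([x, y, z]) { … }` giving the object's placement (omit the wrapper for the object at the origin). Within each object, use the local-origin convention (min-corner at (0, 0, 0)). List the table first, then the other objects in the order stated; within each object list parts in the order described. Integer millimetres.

translate([0, 0, 720]) cube([1773, 779, 37]);
translate([32, 32, 0]) cube([88, 88, 720]);
translate([1653, 32, 0]) cube([88, 88, 720]);
translate([32, 659, 0]) cube([88, 88, 720]);
translate([1653, 659, 0]) cube([88, 88, 720]);
translate([-1323, 0, 0]) {
  cube([1103, 276, 159]);
  translate([0, 276, 159]) cube([1103, 276, 159]);
  translate([0, 552, 318]) cube([1103, 276, 159]);
  translate([0, 828, 477]) cube([1103, 276, 159]);
  translate([0, 1104, 636]) cube([1103, 276, 159]);
  translate([0, 1380, 795]) cube([1103, 276, 159]);
}
translate([0, 0, 757]) {
  cube([65, 137, 1975]);
  translate([1040, 0, 0]) cube([65, 137, 1975]);
  translate([0, 0, 1975]) cube([1105, 137, 76]);
}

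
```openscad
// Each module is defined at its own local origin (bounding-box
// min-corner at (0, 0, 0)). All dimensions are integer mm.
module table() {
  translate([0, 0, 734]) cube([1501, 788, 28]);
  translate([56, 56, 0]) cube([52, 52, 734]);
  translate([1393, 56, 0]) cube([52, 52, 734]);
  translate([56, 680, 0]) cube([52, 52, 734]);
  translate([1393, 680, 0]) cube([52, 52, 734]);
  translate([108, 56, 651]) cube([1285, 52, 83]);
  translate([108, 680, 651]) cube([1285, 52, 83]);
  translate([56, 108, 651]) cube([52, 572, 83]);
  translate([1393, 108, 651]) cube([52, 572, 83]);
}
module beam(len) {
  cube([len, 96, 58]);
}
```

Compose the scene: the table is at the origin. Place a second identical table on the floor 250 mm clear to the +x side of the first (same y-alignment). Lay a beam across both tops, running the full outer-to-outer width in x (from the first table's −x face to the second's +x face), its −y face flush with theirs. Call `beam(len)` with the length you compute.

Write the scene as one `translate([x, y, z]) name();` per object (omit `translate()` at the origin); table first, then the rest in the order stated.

table();
translate([1751, 0, 0]) table();
translate([0, 0, 762]) beam(3252);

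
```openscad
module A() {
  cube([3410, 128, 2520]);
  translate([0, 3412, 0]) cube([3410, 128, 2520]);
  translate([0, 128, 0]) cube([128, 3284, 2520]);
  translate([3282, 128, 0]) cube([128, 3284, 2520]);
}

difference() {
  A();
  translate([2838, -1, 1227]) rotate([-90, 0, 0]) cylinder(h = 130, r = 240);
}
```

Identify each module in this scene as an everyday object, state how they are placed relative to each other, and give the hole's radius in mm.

The subtracted cylinder has r = 240 mm.

A is a house frame. The house frame has a circular hole through its front wall. The hole's radius is 240 mm.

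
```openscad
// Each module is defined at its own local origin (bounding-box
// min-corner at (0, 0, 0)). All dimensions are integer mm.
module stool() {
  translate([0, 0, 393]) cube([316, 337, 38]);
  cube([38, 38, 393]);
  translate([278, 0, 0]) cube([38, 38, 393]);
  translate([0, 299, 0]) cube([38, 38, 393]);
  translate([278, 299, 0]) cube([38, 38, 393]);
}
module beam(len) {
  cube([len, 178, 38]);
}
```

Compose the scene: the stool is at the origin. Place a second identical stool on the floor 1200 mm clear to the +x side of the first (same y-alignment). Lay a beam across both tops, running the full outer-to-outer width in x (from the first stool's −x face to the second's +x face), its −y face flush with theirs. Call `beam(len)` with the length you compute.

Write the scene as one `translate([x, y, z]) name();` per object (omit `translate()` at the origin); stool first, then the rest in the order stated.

stool();
translate([1516, 0, 0]) stool();
translate([0, 0, 431]) beam(1832);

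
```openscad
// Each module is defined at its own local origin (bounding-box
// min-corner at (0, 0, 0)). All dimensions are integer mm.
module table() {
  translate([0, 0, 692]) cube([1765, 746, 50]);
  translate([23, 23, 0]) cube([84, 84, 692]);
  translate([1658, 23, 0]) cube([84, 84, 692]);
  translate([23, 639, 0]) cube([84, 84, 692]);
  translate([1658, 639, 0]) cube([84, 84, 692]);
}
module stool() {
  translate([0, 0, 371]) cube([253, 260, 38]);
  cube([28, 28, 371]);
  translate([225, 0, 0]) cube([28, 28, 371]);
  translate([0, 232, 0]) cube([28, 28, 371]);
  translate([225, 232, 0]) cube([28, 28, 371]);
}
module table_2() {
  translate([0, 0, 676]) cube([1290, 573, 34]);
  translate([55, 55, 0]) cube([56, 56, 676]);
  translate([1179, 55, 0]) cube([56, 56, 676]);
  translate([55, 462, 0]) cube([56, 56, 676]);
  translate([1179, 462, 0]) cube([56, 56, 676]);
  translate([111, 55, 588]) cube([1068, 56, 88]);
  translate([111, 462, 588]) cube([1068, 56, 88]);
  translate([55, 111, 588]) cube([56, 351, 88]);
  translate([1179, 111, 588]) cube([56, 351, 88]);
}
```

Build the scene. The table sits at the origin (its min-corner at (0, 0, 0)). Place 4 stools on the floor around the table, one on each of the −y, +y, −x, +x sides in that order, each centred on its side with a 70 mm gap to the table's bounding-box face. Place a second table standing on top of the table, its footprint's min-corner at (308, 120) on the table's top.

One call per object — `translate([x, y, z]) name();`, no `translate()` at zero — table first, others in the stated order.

table();
translate([756, -330, 0]) stool();
translate([756, 816, 0]) stool();
translate([-323, 243, 0]) stool();
translate([1835, 243, 0]) stool();
translate([308, 120, 742]) table_2();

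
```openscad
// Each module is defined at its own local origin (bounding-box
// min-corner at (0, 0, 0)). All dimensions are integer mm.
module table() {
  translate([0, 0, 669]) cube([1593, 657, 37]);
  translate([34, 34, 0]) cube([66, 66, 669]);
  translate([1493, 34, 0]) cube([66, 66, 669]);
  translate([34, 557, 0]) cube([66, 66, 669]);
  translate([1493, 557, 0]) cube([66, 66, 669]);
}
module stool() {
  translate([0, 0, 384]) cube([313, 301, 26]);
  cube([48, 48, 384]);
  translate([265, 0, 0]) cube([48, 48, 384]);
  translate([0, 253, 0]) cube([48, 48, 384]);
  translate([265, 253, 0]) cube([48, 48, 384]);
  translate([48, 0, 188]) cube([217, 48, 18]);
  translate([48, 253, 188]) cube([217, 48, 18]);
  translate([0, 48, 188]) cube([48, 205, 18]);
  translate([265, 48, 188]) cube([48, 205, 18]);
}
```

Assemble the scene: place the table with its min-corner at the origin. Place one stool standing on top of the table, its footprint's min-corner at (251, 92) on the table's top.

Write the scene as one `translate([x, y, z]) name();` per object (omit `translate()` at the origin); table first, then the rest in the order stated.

table();
translate([251, 92, 706]) stool();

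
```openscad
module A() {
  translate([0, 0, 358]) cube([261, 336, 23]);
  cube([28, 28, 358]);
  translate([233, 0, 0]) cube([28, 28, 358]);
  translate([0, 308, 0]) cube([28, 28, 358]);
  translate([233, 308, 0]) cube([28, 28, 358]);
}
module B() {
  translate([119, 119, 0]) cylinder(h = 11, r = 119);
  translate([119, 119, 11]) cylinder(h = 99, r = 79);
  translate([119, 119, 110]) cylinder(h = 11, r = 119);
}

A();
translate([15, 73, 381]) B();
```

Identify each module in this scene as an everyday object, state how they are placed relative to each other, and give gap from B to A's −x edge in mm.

The spool's min-x is at 15; the stool's min-x is 0; gap = 15 mm.

A is a stool. B is a spool. The spool is on top of the stool. The gap from the spool to the stool's −x edge is 15 mm.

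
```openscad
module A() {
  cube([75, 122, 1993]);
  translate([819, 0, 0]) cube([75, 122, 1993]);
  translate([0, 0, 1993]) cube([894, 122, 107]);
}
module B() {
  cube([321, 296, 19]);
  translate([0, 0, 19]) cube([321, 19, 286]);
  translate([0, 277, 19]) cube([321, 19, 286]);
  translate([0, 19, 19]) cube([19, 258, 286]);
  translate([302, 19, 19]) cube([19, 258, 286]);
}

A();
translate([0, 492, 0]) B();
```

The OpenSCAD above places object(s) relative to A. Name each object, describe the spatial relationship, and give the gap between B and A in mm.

A is a door frame. B is an open box. The open box is on the floor beside the door frame on its +y side. The gap between the open box and the door frame is 370 mm.

The open box's nearest face is 370 mm from the door frame's +y face.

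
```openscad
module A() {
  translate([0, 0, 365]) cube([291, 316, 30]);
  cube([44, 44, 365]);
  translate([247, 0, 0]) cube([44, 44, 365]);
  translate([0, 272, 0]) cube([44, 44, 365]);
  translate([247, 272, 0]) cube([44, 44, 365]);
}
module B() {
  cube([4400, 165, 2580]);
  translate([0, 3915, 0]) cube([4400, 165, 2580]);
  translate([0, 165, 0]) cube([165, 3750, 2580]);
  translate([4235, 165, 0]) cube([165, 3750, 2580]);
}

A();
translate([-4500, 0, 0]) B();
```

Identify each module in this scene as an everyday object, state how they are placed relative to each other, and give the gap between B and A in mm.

A is a stool. B is a house frame. The house frame is on the floor beside the stool on its −x side. The gap between the house frame and the stool is 100 mm.

The house frame's nearest face is 100 mm from the stool's −x face.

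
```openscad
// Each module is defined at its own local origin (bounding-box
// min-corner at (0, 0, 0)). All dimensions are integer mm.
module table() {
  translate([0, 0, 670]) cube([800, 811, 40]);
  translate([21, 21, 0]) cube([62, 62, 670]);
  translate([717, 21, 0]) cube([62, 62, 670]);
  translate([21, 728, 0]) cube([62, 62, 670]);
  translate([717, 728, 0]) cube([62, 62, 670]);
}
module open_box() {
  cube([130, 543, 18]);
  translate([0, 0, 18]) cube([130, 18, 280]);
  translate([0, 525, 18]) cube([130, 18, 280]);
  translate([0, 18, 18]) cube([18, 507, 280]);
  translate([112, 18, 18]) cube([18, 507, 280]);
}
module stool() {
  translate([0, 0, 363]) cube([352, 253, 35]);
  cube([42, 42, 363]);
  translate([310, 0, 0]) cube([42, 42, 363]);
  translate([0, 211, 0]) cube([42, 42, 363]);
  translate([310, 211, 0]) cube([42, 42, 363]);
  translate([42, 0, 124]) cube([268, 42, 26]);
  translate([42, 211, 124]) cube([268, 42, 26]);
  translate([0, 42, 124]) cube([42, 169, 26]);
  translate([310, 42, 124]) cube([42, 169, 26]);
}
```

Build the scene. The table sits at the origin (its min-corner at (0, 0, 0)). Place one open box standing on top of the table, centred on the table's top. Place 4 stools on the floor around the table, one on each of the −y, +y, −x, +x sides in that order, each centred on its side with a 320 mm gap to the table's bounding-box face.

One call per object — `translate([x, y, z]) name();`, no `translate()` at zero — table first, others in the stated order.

table();
translate([335, 134, 710]) open_box();
translate([224, -573, 0]) stool();
translate([224, 1131, 0]) stool();
translate([-672, 279, 0]) stool();
translate([1120, 279, 0]) stool();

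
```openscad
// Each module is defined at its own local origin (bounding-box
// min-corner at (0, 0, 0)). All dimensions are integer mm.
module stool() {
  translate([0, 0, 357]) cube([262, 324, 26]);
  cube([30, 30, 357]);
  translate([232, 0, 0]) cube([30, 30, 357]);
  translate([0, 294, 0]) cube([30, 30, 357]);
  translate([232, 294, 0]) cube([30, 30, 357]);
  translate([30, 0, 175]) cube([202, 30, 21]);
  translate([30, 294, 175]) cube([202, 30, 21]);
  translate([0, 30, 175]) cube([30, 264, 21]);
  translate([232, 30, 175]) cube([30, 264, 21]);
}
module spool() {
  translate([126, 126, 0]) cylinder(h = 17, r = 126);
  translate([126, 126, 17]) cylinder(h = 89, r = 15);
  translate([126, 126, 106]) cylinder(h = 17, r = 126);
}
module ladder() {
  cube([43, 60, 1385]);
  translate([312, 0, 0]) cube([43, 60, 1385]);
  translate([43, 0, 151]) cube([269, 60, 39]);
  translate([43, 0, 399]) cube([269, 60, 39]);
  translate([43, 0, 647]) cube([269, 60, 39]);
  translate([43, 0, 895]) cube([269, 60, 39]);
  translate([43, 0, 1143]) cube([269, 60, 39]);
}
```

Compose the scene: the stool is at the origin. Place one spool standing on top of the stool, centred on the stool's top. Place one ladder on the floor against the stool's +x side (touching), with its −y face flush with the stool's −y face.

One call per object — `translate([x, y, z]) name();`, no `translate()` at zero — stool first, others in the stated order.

stool();
translate([5, 36, 383]) spool();
translate([262, 0, 0]) ladder();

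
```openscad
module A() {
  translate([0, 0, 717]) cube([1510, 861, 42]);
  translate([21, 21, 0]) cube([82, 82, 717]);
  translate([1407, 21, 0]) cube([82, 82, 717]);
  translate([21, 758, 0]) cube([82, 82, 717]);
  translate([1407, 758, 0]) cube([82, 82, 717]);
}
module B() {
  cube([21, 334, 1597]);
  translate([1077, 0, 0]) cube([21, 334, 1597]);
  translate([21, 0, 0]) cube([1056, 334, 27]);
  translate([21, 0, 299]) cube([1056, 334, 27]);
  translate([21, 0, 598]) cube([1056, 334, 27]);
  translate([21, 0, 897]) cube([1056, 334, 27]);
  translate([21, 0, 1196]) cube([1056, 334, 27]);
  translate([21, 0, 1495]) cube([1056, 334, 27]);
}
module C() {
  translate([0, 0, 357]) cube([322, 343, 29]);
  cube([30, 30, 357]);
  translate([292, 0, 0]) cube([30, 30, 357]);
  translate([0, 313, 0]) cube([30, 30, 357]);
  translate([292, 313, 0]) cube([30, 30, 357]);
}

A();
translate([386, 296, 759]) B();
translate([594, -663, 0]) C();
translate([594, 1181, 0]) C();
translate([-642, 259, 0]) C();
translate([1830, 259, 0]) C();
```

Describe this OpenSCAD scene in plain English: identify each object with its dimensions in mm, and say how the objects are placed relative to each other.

A is a table: top 1510 mm (x) × 861 mm (y), 42 mm thick, upper face at z = 759 mm, on four 82×82 mm square legs, each inset 21 mm from the nearest pair of top edges, running from z = 0 to the bottom of the top.

B is a bookshelf 1098 mm wide overall, 334 mm deep and 1597 mm tall. The two sides are 21 mm thick vertical panels. 6 horizontal shelves of 27 mm thickness span between the inner faces of the sides; the lowest shelf sits on the floor and shelves are stacked with a clear vertical gap of 272 mm between each pair.

C is a simple wooden stool: a rectangular seat 322 mm (x) by 343 mm (y), 29 mm thick, top face at z = 386 mm, on four square legs, each 30×30 mm in cross-section. The legs rest on z = 0, each flush with a corner of the seat.

The bookshelf is on top of the table. Four stools sit around the table at the −y, +y, −x, +x sides.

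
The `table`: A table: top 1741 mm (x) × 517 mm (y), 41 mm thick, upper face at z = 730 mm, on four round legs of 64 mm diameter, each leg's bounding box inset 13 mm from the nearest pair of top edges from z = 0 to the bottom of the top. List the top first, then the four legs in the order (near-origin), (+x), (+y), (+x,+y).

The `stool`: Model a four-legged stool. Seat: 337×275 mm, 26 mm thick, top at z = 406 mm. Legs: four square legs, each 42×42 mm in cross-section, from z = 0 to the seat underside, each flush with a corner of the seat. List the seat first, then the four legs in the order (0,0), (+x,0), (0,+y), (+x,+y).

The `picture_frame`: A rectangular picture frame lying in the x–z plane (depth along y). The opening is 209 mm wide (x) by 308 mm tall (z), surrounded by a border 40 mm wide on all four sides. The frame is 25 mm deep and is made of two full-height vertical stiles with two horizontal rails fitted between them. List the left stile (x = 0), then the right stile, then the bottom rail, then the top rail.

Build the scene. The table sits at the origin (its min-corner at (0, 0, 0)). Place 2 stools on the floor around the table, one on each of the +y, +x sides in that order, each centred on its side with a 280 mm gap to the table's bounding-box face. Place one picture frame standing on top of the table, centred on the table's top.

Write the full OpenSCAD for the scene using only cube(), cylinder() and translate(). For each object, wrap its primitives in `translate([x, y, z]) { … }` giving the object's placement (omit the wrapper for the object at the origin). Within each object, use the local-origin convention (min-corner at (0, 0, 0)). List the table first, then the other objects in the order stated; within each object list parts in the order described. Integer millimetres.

translate([0, 0, 689]) cube([1741, 517, 41]);
translate([45, 45, 0]) cylinder(h = 689, r = 32);
translate([1696, 45, 0]) cylinder(h = 689, r = 32);
translate([45, 472, 0]) cylinder(h = 689, r = 32);
translate([1696, 472, 0]) cylinder(h = 689, r = 32);
translate([702, 797, 0]) {
  translate([0, 0, 380]) cube([337, 275, 26]);
  cube([42, 42, 380]);
  translate([295, 0, 0]) cube([42, 42, 380]);
  translate([0, 233, 0]) cube([42, 42, 380]);
  translate([295, 233, 0]) cube([42, 42, 380]);
}
translate([2021, 121, 0]) {
  translate([0, 0, 380]) cube([337, 275, 26]);
  cube([42, 42, 380]);
  translate([295, 0, 0]) cube([42, 42, 380]);
  translate([0, 233, 0]) cube([42, 42, 380]);
  translate([295, 233, 0]) cube([42, 42, 380]);
}
translate([726, 246, 730]) {
  cube([40, 25, 388]);
  translate([249, 0, 0]) cube([40, 25, 388]);
  translate([40, 0, 0]) cube([209, 25, 40]);
  translate([40, 0, 348]) cube([209, 25, 40]);
}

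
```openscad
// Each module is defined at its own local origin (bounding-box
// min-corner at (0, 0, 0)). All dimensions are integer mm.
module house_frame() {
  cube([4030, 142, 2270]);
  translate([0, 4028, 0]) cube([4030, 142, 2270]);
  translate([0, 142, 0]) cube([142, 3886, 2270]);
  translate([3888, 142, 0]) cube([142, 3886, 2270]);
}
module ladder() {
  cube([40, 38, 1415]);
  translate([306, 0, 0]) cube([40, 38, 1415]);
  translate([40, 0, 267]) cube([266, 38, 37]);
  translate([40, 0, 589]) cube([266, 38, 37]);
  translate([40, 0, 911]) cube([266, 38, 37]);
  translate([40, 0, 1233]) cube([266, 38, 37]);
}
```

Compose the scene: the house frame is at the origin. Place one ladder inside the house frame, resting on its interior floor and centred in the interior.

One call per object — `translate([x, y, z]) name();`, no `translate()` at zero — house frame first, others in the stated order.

house_frame();
translate([1842, 2066, 0]) ladder();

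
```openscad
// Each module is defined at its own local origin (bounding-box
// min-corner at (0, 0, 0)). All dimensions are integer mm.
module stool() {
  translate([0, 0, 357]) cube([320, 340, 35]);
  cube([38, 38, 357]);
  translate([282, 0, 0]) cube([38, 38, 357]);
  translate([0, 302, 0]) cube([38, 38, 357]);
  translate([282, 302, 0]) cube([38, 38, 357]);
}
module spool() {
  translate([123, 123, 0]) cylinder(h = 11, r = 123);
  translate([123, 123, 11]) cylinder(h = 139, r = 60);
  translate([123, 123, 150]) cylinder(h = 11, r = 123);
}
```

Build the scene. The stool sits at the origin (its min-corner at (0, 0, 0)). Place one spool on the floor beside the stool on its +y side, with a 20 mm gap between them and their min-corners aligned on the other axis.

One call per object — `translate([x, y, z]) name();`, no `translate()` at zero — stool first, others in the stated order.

stool();
translate([0, 360, 0]) spool();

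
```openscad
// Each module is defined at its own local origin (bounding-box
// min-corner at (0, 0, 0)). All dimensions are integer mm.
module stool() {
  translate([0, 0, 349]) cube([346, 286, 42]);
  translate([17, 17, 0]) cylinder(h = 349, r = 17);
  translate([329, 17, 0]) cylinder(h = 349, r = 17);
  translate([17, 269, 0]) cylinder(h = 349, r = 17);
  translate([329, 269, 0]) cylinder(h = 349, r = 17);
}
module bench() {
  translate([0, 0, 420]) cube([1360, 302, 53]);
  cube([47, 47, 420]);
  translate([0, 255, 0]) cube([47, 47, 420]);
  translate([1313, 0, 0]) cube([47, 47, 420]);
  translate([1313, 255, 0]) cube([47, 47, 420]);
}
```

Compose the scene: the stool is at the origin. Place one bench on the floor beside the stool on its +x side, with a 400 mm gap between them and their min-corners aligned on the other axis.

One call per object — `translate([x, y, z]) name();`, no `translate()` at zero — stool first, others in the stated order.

stool();
translate([746, 0, 0]) bench();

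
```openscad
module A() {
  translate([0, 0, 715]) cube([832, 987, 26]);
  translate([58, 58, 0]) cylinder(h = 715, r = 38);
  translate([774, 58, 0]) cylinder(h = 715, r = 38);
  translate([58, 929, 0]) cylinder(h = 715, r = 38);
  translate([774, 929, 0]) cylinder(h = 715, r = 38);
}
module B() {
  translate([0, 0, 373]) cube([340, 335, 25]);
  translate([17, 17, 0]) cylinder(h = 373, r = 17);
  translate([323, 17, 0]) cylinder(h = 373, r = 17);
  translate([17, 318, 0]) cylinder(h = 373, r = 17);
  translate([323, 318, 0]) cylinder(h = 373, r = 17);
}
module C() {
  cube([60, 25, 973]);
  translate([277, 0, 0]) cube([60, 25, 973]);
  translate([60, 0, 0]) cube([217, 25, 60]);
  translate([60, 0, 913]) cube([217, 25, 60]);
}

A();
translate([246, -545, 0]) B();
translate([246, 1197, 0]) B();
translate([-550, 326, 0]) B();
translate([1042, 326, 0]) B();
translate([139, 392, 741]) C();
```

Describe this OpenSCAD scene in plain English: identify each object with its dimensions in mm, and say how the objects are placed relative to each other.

A is a rectangular dining table. The top is 832×987×26 mm with its upper surface at z = 741 mm. It stands on four round legs of 76 mm diameter, each leg's bounding box inset 20 mm from the nearest pair of top edges, running from the floor to the underside of the top.

B is a four-legged stool. The seat is 340×335 mm, 25 mm thick, top at z = 398 mm. It stands on four round legs, each 34 mm in diameter, from z = 0 to the seat underside, each leg's axis is inset half a diameter from the nearest pair of seat edges (so the leg's bounding box is flush with the corner).

C is a rectangular picture frame lying in the x–z plane (depth along y). The opening is 217 mm wide (x) by 853 mm tall (z), surrounded by a border 60 mm wide on all four sides. The frame is 25 mm deep and is made of two full-height vertical stiles with two horizontal rails fitted between them.

Four stools sit around the table at the −y, +y, −x, +x sides. The picture frame is on top of the table.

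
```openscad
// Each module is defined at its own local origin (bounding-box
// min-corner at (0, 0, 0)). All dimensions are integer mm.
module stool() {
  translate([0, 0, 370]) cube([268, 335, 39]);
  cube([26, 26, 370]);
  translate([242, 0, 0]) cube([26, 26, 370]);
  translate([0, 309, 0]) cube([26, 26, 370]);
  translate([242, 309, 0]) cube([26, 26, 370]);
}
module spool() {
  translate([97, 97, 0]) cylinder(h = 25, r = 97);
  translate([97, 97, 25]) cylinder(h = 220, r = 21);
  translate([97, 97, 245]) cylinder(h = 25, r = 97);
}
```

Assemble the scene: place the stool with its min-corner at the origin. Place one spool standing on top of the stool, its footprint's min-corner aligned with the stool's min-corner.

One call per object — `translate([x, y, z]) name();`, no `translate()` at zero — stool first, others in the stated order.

stool();
translate([0, 0, 409]) spool();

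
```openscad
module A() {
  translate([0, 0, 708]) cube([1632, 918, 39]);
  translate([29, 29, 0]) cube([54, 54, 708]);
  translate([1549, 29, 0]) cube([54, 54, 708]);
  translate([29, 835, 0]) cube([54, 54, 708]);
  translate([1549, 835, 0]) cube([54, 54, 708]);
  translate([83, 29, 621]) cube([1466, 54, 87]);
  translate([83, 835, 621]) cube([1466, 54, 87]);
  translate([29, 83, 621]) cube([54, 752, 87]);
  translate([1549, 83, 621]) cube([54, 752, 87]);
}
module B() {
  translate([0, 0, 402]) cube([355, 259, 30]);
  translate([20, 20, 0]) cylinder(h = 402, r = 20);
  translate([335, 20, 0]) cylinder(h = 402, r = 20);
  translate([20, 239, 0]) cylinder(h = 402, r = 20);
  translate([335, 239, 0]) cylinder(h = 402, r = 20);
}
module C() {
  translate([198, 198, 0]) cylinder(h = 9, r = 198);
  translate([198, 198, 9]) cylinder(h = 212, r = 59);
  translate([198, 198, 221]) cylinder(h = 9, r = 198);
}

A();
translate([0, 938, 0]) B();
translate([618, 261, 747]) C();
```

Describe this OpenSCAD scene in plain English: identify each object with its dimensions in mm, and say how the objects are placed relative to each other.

A is a table with a 1632×918 mm rectangular top, 39 mm thick, top surface at z = 747 mm, supported by four 54×54 mm square legs, each inset 29 mm from the nearest pair of top edges, running from the floor. Four apron rails, 54 mm thick and 87 mm tall, run between adjacent legs with their top edges flush with the underside of the top and their outer faces flush with the legs' outer faces.

B is a four-legged stool. The seat is 355×259 mm, 30 mm thick, top at z = 432 mm. It stands on four round legs, each 40 mm in diameter, from z = 0 to the seat underside, each leg's axis is inset half a diameter from the nearest pair of seat edges (so the leg's bounding box is flush with the corner).

C is a spool: two coaxial disc flanges of radius 198 mm and thickness 9 mm, joined by a core cylinder of radius 59 mm and height 212 mm. The lower flange rests on z = 0 and the three cylinders share a vertical axis.

The stool is on the floor beside the table on its +y side. The spool is on top of the table, centred.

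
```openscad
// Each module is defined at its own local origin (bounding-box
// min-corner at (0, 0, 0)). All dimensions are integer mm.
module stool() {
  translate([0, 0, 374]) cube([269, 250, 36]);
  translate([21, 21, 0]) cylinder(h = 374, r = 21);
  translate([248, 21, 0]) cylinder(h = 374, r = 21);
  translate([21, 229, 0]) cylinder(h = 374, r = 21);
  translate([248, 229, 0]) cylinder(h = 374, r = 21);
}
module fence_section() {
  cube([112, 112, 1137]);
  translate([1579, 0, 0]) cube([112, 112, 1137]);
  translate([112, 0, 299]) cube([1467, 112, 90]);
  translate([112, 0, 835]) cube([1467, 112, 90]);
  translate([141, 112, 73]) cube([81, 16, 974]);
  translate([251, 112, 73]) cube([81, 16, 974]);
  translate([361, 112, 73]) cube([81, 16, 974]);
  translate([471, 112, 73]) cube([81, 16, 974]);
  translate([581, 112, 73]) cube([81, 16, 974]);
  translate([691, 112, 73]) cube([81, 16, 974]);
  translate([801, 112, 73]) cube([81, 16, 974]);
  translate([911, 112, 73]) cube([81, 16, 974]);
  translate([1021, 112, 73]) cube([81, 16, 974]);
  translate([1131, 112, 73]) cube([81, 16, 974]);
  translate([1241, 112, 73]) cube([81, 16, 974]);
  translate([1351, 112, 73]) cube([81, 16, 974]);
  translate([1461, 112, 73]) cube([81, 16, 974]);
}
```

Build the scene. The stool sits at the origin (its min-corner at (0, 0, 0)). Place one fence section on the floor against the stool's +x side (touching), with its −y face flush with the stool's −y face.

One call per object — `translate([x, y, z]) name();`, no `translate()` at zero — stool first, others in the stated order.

stool();
translate([269, 0, 0]) fence_section();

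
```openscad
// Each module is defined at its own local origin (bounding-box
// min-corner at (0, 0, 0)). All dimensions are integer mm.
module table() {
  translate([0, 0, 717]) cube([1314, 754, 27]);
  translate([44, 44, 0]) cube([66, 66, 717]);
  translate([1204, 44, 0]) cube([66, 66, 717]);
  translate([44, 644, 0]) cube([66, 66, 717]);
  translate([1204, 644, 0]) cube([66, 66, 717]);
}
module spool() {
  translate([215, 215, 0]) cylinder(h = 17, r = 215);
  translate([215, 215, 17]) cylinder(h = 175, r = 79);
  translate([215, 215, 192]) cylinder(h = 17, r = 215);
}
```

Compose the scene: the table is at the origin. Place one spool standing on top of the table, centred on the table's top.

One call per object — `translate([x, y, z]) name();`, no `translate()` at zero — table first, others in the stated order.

table();
translate([442, 162, 744]) spool();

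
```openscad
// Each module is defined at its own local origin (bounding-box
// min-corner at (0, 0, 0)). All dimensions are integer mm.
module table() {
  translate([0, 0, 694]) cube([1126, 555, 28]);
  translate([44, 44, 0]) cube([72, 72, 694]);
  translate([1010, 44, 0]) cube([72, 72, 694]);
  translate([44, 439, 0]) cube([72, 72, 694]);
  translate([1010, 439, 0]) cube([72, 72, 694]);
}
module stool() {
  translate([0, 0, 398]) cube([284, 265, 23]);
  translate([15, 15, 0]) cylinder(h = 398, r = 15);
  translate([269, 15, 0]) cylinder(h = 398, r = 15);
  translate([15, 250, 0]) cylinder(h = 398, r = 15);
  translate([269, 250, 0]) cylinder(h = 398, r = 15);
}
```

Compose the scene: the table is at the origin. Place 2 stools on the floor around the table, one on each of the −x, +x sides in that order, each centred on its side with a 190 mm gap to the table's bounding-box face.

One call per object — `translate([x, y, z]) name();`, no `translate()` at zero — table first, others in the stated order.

table();
translate([-474, 145, 0]) stool();
translate([1316, 145, 0]) stool();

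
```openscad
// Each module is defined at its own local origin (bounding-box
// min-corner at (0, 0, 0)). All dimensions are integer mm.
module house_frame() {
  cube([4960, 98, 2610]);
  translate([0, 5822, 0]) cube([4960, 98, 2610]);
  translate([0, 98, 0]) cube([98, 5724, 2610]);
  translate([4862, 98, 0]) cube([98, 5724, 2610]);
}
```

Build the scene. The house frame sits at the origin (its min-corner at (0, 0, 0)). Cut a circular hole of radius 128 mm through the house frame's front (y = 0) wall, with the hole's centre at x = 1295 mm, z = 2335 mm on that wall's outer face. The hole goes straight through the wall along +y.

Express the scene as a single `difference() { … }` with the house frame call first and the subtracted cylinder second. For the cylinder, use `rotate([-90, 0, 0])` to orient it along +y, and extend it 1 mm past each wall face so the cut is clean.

difference() {
  house_frame();
  translate([1295, -1, 2335]) rotate([-90, 0, 0]) cylinder(h = 100, r = 128);
}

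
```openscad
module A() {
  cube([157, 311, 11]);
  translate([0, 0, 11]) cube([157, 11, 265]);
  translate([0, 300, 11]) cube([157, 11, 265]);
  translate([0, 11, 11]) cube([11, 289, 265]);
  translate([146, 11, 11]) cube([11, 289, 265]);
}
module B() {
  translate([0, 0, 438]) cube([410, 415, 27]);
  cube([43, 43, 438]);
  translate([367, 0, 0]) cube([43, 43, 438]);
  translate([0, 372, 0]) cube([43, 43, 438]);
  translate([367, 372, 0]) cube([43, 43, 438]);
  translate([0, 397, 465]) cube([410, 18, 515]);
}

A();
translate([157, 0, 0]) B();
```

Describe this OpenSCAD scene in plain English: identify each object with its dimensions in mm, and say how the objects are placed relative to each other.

A is an open-topped rectangular box: outside dimensions 157×311×276 mm, with a uniform wall and base thickness of 11 mm. The base is a full 157×311 slab on the floor; four walls sit on top of the base. The front and back walls (the −y and +y sides) span the full width; the two side walls fit between them.

B is a chair: 410×415 mm seat, 27 mm thick, top at z = 465 mm, on four 43 mm square corner legs flush with the seat edges. A 18 mm thick backrest slab spans the full seat width, extending 515 mm above the seat top, its back face flush with the seat's +y edge.

The chair is against the open box's +x side, with their −y faces flush.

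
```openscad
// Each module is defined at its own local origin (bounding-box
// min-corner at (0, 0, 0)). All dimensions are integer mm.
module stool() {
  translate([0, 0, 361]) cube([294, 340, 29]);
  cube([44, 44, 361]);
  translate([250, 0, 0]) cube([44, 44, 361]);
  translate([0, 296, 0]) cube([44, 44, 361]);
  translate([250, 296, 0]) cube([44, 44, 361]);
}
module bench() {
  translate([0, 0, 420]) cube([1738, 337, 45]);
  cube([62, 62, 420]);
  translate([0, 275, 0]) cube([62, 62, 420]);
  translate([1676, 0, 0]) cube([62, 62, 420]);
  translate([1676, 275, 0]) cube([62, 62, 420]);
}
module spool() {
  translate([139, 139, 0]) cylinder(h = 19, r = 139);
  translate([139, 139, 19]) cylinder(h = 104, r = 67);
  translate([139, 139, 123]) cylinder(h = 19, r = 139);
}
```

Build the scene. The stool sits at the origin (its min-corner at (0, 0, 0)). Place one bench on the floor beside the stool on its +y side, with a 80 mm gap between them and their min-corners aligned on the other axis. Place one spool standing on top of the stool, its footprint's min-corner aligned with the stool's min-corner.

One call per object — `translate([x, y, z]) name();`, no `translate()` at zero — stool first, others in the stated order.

stool();
translate([0, 420, 0]) bench();
translate([0, 0, 390]) spool();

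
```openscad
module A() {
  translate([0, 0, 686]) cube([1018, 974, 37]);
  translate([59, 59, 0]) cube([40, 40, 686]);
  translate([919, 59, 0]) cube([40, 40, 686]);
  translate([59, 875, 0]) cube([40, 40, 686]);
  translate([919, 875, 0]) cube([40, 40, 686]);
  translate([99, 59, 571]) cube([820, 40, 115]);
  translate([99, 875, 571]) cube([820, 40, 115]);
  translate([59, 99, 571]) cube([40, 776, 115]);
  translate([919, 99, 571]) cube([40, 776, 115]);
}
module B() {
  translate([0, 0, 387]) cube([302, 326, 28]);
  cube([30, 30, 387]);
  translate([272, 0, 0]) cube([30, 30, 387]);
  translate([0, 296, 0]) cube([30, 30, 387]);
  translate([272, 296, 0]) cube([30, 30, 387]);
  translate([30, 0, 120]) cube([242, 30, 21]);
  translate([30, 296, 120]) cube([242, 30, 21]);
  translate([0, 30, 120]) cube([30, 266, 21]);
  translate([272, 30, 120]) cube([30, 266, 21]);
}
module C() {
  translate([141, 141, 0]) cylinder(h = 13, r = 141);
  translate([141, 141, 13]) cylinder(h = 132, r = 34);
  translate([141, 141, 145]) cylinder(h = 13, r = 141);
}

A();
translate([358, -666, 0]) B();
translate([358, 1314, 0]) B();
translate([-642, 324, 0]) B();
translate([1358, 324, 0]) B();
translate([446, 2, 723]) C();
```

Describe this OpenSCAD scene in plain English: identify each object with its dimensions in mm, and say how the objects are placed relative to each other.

A is a table with a 1018×974 mm rectangular top, 37 mm thick, top surface at z = 723 mm, supported by four 40×40 mm square legs, each inset 59 mm from the nearest pair of top edges, running from the floor. Four apron rails, 40 mm thick and 115 mm tall, run between adjacent legs with their top edges flush with the underside of the top and their outer faces flush with the legs' outer faces.

B is a four-legged stool. The seat is a 302×326×28 mm slab whose top surface is at z = 415 mm; four square legs, each 30×30 mm in cross-section, run from the floor (z = 0) to the underside of the seat, each flush with a corner of the seat. Four stretchers, 30 mm wide and 21 mm tall, connect adjacent legs with their undersides at z = 120 mm, each running between the inner faces of the legs it joins and aligned with the legs' outer faces on the other axis.

C is a spool: two coaxial disc flanges of radius 141 mm and thickness 13 mm, joined by a core cylinder of radius 34 mm and height 132 mm. The lower flange rests on z = 0 and the three cylinders share a vertical axis.

Four stools sit around the table at the −y, +y, −x, +x sides. The spool is on top of the table.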